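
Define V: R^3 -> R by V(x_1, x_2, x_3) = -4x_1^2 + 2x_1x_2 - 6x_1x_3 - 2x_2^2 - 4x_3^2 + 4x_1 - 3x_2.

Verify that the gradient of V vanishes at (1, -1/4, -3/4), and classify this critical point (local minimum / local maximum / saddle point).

∇V = (-8x_1 + 2x_2 - 6x_3 + 4, 2x_1 - 4x_2 - 3, -6x_1 - 8x_3); substituting (1, -1/4, -3/4) gives ∇V = (0, 0, 0), so (1, -1/4, -3/4) is indeed a critical point.
The Hessian is constant: H = [[-8, 2, -6], [2, -4, 0], [-6, 0, -8]].
Leading principal minors: Δ₁ = -8, Δ₂ = 28, Δ₃ = -80.
The minors alternate sign starting negative (−, +, −), so H is negative definite: a local maximum.

local maximum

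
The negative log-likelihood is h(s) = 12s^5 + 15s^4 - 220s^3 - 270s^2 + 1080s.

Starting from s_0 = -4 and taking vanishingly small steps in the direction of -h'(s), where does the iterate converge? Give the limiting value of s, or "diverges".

h'(s) = 60(s - 3)(s - 1)(s + 2)(s + 3), so h'(-4) = 4200.
Gradient descent moves in the -h' direction, i.e. s is decreasing.
There is no critical point below s=-4, and h' keeps the same sign, so the iterate runs off to −∞.

diverges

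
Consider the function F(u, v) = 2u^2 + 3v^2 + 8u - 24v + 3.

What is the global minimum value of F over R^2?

-53

F(u,v) separates as P(u) + Q(v) + 3, so its minimum is min P + min Q + 3.
P'(u) = 4u + 8 vanishes at u ∈ {-2}; Q'(v) = 6v - 24 vanishes at v ∈ {4}.
Local minima of P (where P''>0): P(-2)=-8. Local minima of Q: Q(4)=-48.
So the global minimum of F is P(-2) + Q(4) + 3 = -8 − 48 + 3 = -53, attained at (-2, 4).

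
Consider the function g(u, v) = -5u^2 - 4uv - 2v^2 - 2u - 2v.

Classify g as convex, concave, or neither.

concave

g is quadratic, so its Hessian is the constant matrix H = [[-10, -4], [-4, -4]].
det(H) = 24, tr(H) = -14.
det(H) > 0 and tr(H) < 0, so H is negative definite everywhere: concave.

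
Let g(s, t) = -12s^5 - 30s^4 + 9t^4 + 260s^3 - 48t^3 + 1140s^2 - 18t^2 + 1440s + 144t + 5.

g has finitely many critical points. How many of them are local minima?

g separates as a function of s plus a function of t, so ∇g=0 decouples.
∂g/∂s = -60(s - 4)(s + 1)(s + 2)(s + 3) = 0 at s ∈ {-3, -2, -1, 4}; ∂g/∂t = 36(t - 4)(t - 1)(t + 1) = 0 at t ∈ {-1, 1, 4}.
The Hessian is diagonal: diag(g_ss, g_tt). Second derivatives: g_ss(-3)=840, g_ss(-2)=-360, g_ss(-1)=600, g_ss(4)=-12600; g_tt(-1)=360, g_tt(1)=-216, g_tt(4)=540.
Local minima occur where both diagonal entries positive: (-3, -1), (-3, 4), (-1, -1), (-1, 4). Count: 4.

4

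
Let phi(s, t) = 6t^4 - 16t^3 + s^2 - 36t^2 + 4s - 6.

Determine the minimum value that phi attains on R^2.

phi(s,t) separates as P(s) + Q(t) − 6, so its minimum is min P + min Q − 6.
P'(s) = 2s + 4 vanishes at s ∈ {-2}; Q'(t) = 24t(t - 3)(t + 1) vanishes at t ∈ {-1, 0, 3}.
Local minima of P (where P''>0): P(-2)=-4. Local minima of Q: Q(-1)=-14, Q(3)=-270.
So the global minimum of phi is P(-2) + Q(3) − 6 = -4 − 270 − 6 = -280, attained at (-2, 3).

-280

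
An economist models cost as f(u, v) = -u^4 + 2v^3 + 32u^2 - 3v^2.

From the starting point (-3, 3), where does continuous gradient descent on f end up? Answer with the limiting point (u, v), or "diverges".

(0, 1)

f is separable, so gradient descent decouples: u follows -∂f/∂u, v follows -∂f/∂v.
∂f/∂u = -4u(u - 4)(u + 4); at u=-3 this is -84, so u increases.
∂f/∂v = 6v(v - 1); at v=3 this is 36, so v decreases.
u converges to its nearest critical value 0 (a local min of the u-part); v converges to 1. The iterate converges to (0, 1).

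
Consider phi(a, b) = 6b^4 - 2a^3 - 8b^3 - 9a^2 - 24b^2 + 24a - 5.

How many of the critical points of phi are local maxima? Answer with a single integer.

1

phi separates as a function of a plus a function of b, so ∇phi=0 decouples.
∂phi/∂a = -6(a - 1)(a + 4) = 0 at a ∈ {-4, 1}; ∂phi/∂b = 24b(b - 2)(b + 1) = 0 at b ∈ {-1, 0, 2}.
The Hessian is diagonal: diag(phi_aa, phi_bb). Second derivatives: phi_aa(-4)=30, phi_aa(1)=-30; phi_bb(-1)=72, phi_bb(0)=-48, phi_bb(2)=144.
Local maxima occur where both diagonal entries negative: (1, 0). Count: 1.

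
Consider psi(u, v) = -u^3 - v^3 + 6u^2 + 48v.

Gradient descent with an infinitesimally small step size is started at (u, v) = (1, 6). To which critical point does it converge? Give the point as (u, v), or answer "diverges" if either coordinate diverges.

diverges

psi is separable, so gradient descent decouples: u follows -∂psi/∂u, v follows -∂psi/∂v.
∂psi/∂u = -3u(u - 4); at u=1 this is 9, so u decreases.
∂psi/∂v = -3(v - 4)(v + 4); at v=6 this is -60, so v increases.
The v-coordinate has no critical point in that direction and runs off to infinity.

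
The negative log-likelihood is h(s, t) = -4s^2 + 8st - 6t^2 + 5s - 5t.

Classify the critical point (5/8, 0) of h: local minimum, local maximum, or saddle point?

local maximum

The Hessian of h is constant: H = [[-8, 8], [8, -12]].
det(H) = (-8)·(-12) − 8² = 32.
det(H) > 0 and tr(H) = -20 < 0, so H is negative definite and the point is a local maximum.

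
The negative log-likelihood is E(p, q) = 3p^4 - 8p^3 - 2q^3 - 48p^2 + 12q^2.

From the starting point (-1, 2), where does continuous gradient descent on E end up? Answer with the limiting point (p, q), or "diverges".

E is separable, so gradient descent decouples: p follows -∂E/∂p, q follows -∂E/∂q.
∂E/∂p = 12p(p - 4)(p + 2); at p=-1 this is 60, so p decreases.
∂E/∂q = -6q(q - 4); at q=2 this is 24, so q decreases.
p converges to its nearest critical value -2 (a local min of the p-part); q converges to 0. The iterate converges to (-2, 0).

(-2, 0)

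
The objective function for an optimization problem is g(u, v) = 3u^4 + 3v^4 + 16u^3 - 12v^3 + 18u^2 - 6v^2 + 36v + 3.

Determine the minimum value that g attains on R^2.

-51

g(u,v) separates as P(u) + Q(v) + 3, so its minimum is min P + min Q + 3.
P'(u) = 12u(u + 1)(u + 3) vanishes at u ∈ {-3, -1, 0}; Q'(v) = 12(v - 3)(v - 1)(v + 1) vanishes at v ∈ {-1, 1, 3}.
Local minima of P (where P''>0): P(-3)=-27, P(0)=0. Local minima of Q: Q(-1)=-27, Q(3)=-27.
So the global minimum of g is P(-3) + Q(-1) + 3 = -27 − 27 + 3 = -51, attained at (-3, -1).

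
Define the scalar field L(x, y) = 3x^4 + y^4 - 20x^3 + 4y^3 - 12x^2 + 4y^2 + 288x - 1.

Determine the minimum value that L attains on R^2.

-417

L(x,y) separates as P(x) + Q(y) − 1, so its minimum is min P + min Q − 1.
P'(x) = 12(x - 4)(x - 3)(x + 2) vanishes at x ∈ {-2, 3, 4}; Q'(y) = 4y(y + 1)(y + 2) vanishes at y ∈ {-2, -1, 0}.
Local minima of P (where P''>0): P(-2)=-416, P(4)=448. Local minima of Q: Q(-2)=0, Q(0)=0.
So the global minimum of L is P(-2) + Q(-2) − 1 = -416 + 0 − 1 = -417, attained at (-2, -2).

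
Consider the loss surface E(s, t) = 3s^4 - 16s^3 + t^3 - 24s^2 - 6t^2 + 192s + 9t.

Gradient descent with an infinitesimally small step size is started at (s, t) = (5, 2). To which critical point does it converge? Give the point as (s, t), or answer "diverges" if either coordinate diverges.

E is separable, so gradient descent decouples: s follows -∂E/∂s, t follows -∂E/∂t.
∂E/∂s = 12(s - 4)(s - 2)(s + 2); at s=5 this is 252, so s decreases.
∂E/∂t = 3(t - 3)(t - 1); at t=2 this is -3, so t increases.
s converges to its nearest critical value 4 (a local min of the s-part); t converges to 3. The iterate converges to (4, 3).

(4, 3)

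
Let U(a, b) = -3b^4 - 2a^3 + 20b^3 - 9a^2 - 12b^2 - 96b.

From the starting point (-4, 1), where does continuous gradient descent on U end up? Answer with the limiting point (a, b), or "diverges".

U is separable, so gradient descent decouples: a follows -∂U/∂a, b follows -∂U/∂b.
∂U/∂a = -6a(a + 3); at a=-4 this is -24, so a increases.
∂U/∂b = -12(b - 4)(b - 2)(b + 1); at b=1 this is -72, so b increases.
a converges to its nearest critical value -3 (a local min of the a-part); b converges to 2. The iterate converges to (-3, 2).

(-3, 2)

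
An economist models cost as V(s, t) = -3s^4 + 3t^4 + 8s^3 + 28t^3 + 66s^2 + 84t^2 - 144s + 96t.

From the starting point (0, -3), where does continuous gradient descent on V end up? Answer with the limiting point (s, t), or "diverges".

V is separable, so gradient descent decouples: s follows -∂V/∂s, t follows -∂V/∂t.
∂V/∂s = -12(s - 4)(s - 1)(s + 3); at s=0 this is -144, so s increases.
∂V/∂t = 12(t + 1)(t + 2)(t + 4); at t=-3 this is 24, so t decreases.
s converges to its nearest critical value 1 (a local min of the s-part); t converges to -4. The iterate converges to (1, -4).

(1, -4)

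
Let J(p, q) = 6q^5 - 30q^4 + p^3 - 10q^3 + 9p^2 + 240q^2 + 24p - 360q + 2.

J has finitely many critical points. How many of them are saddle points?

4

J separates as a function of p plus a function of q, so ∇J=0 decouples.
∂J/∂p = 3(p + 2)(p + 4) = 0 at p ∈ {-4, -2}; ∂J/∂q = 30(q - 3)(q - 2)(q - 1)(q + 2) = 0 at q ∈ {-2, 1, 2, 3}.
The Hessian is diagonal: diag(J_pp, J_qq). Second derivatives: J_pp(-4)=-6, J_pp(-2)=6; J_qq(-2)=-1800, J_qq(1)=180, J_qq(2)=-120, J_qq(3)=300.
Saddle points occur where the two diagonal entries have opposite signs: (-4, 1), (-4, 3), (-2, -2), (-2, 2). Count: 4.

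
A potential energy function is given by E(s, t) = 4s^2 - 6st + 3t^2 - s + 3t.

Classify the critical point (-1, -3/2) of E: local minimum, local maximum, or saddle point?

The Hessian of E is constant: H = [[8, -6], [-6, 6]].
det(H) = 8·6 − (-6)² = 12.
det(H) > 0 and tr(H) = 14 > 0, so H is positive definite and the point is a local minimum.

local minimum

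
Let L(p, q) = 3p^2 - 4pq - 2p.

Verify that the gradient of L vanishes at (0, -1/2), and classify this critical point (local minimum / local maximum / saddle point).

∇L = (6p - 4q - 2, -4p); substituting (0, -1/2) gives ∇L = (0, 0), so (0, -1/2) is indeed a critical point.
The Hessian of L is constant: H = [[6, -4], [-4, 0]].
det(H) = 6·0 − (-4)² = -16.
Since det(H) < 0, H is indefinite and the critical point is a saddle point.

saddle point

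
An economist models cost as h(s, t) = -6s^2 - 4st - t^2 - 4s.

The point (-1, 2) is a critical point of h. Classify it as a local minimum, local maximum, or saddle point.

local maximum

The Hessian of h is constant: H = [[-12, -4], [-4, -2]].
det(H) = (-12)·(-2) − (-4)² = 8.
det(H) > 0 and tr(H) = -14 < 0, so H is negative definite and the point is a local maximum.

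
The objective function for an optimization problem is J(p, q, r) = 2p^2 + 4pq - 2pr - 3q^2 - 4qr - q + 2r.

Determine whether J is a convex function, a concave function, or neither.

neither

J is quadratic, so its Hessian is the constant matrix H = [[4, 4, -2], [4, -6, -4], [-2, -4, 0]].
Leading principal minors: 4, -40, 24.
Neither pattern holds ⇒ H is indefinite ⇒ neither convex nor concave.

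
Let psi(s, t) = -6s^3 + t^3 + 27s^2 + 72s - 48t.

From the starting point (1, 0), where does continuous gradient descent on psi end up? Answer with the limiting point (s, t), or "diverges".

(-1, 4)

psi is separable, so gradient descent decouples: s follows -∂psi/∂s, t follows -∂psi/∂t.
∂psi/∂s = -18(s - 4)(s + 1); at s=1 this is 108, so s decreases.
∂psi/∂t = 3(t - 4)(t + 4); at t=0 this is -48, so t increases.
s converges to its nearest critical value -1 (a local min of the s-part); t converges to 4. The iterate converges to (-1, 4).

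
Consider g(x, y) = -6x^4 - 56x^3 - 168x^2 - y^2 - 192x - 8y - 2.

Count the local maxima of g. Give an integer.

2

g separates as a function of x plus a function of y, so ∇g=0 decouples.
∂g/∂x = -24(x + 1)(x + 2)(x + 4) = 0 at x ∈ {-4, -2, -1}; ∂g/∂y = -2(y + 4) = 0 at y ∈ {-4}.
The Hessian is diagonal: diag(g_xx, g_yy). Second derivatives: g_xx(-4)=-144, g_xx(-2)=48, g_xx(-1)=-72; g_yy(-4)=-2.
Local maxima occur where both diagonal entries negative: (-4, -4), (-1, -4). Count: 2.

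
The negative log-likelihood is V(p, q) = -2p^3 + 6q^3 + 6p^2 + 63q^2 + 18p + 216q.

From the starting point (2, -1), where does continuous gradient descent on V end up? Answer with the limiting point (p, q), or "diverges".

(-1, -3)

V is separable, so gradient descent decouples: p follows -∂V/∂p, q follows -∂V/∂q.
∂V/∂p = -6(p - 3)(p + 1); at p=2 this is 18, so p decreases.
∂V/∂q = 18(q + 3)(q + 4); at q=-1 this is 108, so q decreases.
p converges to its nearest critical value -1 (a local min of the p-part); q converges to -3. The iterate converges to (-1, -3).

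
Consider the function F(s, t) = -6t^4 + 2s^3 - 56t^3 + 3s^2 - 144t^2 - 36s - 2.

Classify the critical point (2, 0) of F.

The mixed partial ∂²F/∂s∂t is 0, so the Hessian at any point is diag(F_ss, F_tt) = diag(6(2s + 1), -24(3t^2 + 14t + 12)).
At (2, 0): H = diag(30, -288).
The eigenvalues have opposite signs, so H is indefinite: a saddle point.

saddle point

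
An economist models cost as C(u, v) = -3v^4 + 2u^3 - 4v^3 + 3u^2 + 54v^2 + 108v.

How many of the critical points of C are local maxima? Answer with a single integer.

2

C separates as a function of u plus a function of v, so ∇C=0 decouples.
∂C/∂u = 6u(u + 1) = 0 at u ∈ {-1, 0}; ∂C/∂v = -12(v - 3)(v + 1)(v + 3) = 0 at v ∈ {-3, -1, 3}.
The Hessian is diagonal: diag(C_uu, C_vv). Second derivatives: C_uu(-1)=-6, C_uu(0)=6; C_vv(-3)=-144, C_vv(-1)=96, C_vv(3)=-288.
Local maxima occur where both diagonal entries negative: (-1, -3), (-1, 3). Count: 2.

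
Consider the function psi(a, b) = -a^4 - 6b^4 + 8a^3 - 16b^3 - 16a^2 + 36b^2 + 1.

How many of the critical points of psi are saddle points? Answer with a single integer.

psi separates as a function of a plus a function of b, so ∇psi=0 decouples.
∂psi/∂a = -4a(a - 4)(a - 2) = 0 at a ∈ {0, 2, 4}; ∂psi/∂b = -24b(b - 1)(b + 3) = 0 at b ∈ {-3, 0, 1}.
The Hessian is diagonal: diag(psi_aa, psi_bb). Second derivatives: psi_aa(0)=-32, psi_aa(2)=16, psi_aa(4)=-32; psi_bb(-3)=-288, psi_bb(0)=72, psi_bb(1)=-96.
Saddle points occur where the two diagonal entries have opposite signs: (0, 0), (2, -3), (2, 1), (4, 0). Count: 4.

4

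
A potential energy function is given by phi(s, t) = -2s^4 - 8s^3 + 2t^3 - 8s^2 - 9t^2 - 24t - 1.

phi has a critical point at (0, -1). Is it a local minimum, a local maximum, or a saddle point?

local maximum

The mixed partial ∂²phi/∂s∂t is 0, so the Hessian at any point is diag(phi_ss, phi_tt) = diag(-8(3s^2 + 6s + 2), 6(2t - 3)).
At (0, -1): H = diag(-16, -30).
Both eigenvalues are negative, so H is negative definite: a local maximum.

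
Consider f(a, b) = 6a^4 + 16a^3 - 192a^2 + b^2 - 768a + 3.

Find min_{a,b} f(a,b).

f(a,b) separates as P(a) + Q(b) + 3, so its minimum is min P + min Q + 3.
P'(a) = 24(a - 4)(a + 2)(a + 4) vanishes at a ∈ {-4, -2, 4}; Q'(b) = 2b vanishes at b ∈ {0}.
Local minima of P (where P''>0): P(-4)=512, P(4)=-3584. Local minima of Q: Q(0)=0.
So the global minimum of f is P(4) + Q(0) + 3 = -3584 + 0 + 3 = -3581, attained at (4, 0).

-3581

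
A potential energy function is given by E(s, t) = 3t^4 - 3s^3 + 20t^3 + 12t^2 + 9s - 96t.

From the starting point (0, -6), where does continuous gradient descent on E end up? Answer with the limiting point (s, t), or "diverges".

E is separable, so gradient descent decouples: s follows -∂E/∂s, t follows -∂E/∂t.
∂E/∂s = -9(s - 1)(s + 1); at s=0 this is 9, so s decreases.
∂E/∂t = 12(t - 1)(t + 2)(t + 4); at t=-6 this is -672, so t increases.
s converges to its nearest critical value -1 (a local min of the s-part); t converges to -4. The iterate converges to (-1, -4).

(-1, -4)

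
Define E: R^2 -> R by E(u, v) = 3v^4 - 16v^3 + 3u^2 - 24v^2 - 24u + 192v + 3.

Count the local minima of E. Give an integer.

2

E separates as a function of u plus a function of v, so ∇E=0 decouples.
∂E/∂u = 6(u - 4) = 0 at u ∈ {4}; ∂E/∂v = 12(v - 4)(v - 2)(v + 2) = 0 at v ∈ {-2, 2, 4}.
The Hessian is diagonal: diag(E_uu, E_vv). Second derivatives: E_uu(4)=6; E_vv(-2)=288, E_vv(2)=-96, E_vv(4)=144.
Local minima occur where both diagonal entries positive: (4, -2), (4, 4). Count: 2.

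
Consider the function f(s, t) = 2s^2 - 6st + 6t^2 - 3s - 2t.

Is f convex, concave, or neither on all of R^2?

convex

f is quadratic, so its Hessian is the constant matrix H = [[4, -6], [-6, 12]].
det(H) = 12, tr(H) = 16.
det(H) > 0 and tr(H) > 0, so H is positive definite everywhere: convex.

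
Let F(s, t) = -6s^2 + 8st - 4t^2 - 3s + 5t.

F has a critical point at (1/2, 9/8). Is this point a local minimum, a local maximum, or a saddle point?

The Hessian of F is constant: H = [[-12, 8], [8, -8]].
det(H) = (-12)·(-8) − 8² = 32.
det(H) > 0 and tr(H) = -20 < 0, so H is negative definite and the point is a local maximum.

local maximum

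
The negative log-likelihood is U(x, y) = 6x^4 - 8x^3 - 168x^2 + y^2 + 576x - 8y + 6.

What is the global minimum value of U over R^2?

U(x,y) separates as P(x) + Q(y) + 6, so its minimum is min P + min Q + 6.
P'(x) = 24(x - 3)(x - 2)(x + 4) vanishes at x ∈ {-4, 2, 3}; Q'(y) = 2y - 8 vanishes at y ∈ {4}.
Local minima of P (where P''>0): P(-4)=-2944, P(3)=486. Local minima of Q: Q(4)=-16.
So the global minimum of U is P(-4) + Q(4) + 6 = -2944 − 16 + 6 = -2954, attained at (-4, 4).

-2954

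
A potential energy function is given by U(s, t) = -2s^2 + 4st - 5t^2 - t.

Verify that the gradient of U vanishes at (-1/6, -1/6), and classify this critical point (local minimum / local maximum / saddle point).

∇U = (-4s + 4t, 4s - 10t - 1); substituting (-1/6, -1/6) gives ∇U = (0, 0), so (-1/6, -1/6) is indeed a critical point.
The Hessian of U is constant: H = [[-4, 4], [4, -10]].
det(H) = (-4)·(-10) − 4² = 24.
det(H) > 0 and tr(H) = -14 < 0, so H is negative definite and the point is a local maximum.

local maximum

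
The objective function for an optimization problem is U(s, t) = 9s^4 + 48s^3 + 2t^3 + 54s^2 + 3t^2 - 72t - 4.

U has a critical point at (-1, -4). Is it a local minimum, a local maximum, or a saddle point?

local maximum

The mixed partial ∂²U/∂s∂t is 0, so the Hessian at any point is diag(U_ss, U_tt) = diag(36(3s^2 + 8s + 3), 6(2t + 1)).
At (-1, -4): H = diag(-72, -42).
Both eigenvalues are negative, so H is negative definite: a local maximum.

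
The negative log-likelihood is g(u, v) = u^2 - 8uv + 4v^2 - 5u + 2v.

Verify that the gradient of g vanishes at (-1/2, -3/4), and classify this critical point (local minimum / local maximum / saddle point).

∇g = (2u - 8v - 5, -8u + 8v + 2); substituting (-1/2, -3/4) gives ∇g = (0, 0), so (-1/2, -3/4) is indeed a critical point.
The Hessian of g is constant: H = [[2, -8], [-8, 8]].
det(H) = 2·8 − (-8)² = -48.
Since det(H) < 0, H is indefinite and the critical point is a saddle point.

saddle point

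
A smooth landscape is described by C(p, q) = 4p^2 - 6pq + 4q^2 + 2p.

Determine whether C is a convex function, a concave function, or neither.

C is quadratic, so its Hessian is the constant matrix H = [[8, -6], [-6, 8]].
det(H) = 28, tr(H) = 16.
det(H) > 0 and tr(H) > 0, so H is positive definite everywhere: convex.

convex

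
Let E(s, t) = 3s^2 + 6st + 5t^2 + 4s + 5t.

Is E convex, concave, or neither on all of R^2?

convex

E is quadratic, so its Hessian is the constant matrix H = [[6, 6], [6, 10]].
det(H) = 24, tr(H) = 16.
det(H) > 0 and tr(H) > 0, so H is positive definite everywhere: convex.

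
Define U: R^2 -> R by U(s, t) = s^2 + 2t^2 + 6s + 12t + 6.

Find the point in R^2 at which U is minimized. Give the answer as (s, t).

(-3, -3)

U(s,t) separates as P(s) + Q(t) + 6, so its minimum is min P + min Q + 6.
P'(s) = 2s + 6 vanishes at s ∈ {-3}; Q'(t) = 4(t + 3) vanishes at t ∈ {-3}.
Local minima of P (where P''>0): P(-3)=-9. Local minima of Q: Q(-3)=-18.
So the global minimum of U is P(-3) + Q(-3) + 6 = -9 − 18 + 6 = -21, attained at (-3, -3).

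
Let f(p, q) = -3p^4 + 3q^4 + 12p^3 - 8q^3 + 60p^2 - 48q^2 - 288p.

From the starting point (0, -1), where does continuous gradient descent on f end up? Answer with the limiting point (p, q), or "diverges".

f is separable, so gradient descent decouples: p follows -∂f/∂p, q follows -∂f/∂q.
∂f/∂p = -12(p - 4)(p - 2)(p + 3); at p=0 this is -288, so p increases.
∂f/∂q = 12q(q - 4)(q + 2); at q=-1 this is 60, so q decreases.
p converges to its nearest critical value 2 (a local min of the p-part); q converges to -2. The iterate converges to (2, -2).

(2, -2)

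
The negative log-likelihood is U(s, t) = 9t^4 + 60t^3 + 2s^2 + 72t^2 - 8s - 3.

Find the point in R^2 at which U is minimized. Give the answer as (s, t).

U(s,t) separates as P(s) + Q(t) − 3, so its minimum is min P + min Q − 3.
P'(s) = 4s - 8 vanishes at s ∈ {2}; Q'(t) = 36t(t + 1)(t + 4) vanishes at t ∈ {-4, -1, 0}.
Local minima of P (where P''>0): P(2)=-8. Local minima of Q: Q(-4)=-384, Q(0)=0.
So the global minimum of U is P(2) + Q(-4) − 3 = -8 − 384 − 3 = -395, attained at (2, -4).

(2, -4)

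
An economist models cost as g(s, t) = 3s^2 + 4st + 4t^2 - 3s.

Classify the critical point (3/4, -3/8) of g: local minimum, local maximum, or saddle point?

local minimum

The Hessian of g is constant: H = [[6, 4], [4, 8]].
det(H) = 6·8 − 4² = 32.
det(H) > 0 and tr(H) = 14 > 0, so H is positive definite and the point is a local minimum.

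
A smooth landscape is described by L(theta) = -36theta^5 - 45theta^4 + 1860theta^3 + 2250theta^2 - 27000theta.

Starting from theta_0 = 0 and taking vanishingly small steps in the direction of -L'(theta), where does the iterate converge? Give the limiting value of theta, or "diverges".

2

L'(theta) = -180(theta - 5)(theta - 2)(theta + 3)(theta + 5), so L'(0) = -27000.
Gradient descent moves in the -L' direction, i.e. theta is increasing.
The nearest critical point in that direction is theta = 2, where L'' = 18900 > 0 (a local minimum). The iterate converges there.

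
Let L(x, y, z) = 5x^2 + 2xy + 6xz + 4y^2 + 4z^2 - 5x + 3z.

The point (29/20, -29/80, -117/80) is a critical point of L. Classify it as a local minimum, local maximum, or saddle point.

The Hessian is constant: H = [[10, 2, 6], [2, 8, 0], [6, 0, 8]].
Leading principal minors: Δ₁ = 10, Δ₂ = 76, Δ₃ = 320.
All leading minors are positive, so H is positive definite: a local minimum.

local minimum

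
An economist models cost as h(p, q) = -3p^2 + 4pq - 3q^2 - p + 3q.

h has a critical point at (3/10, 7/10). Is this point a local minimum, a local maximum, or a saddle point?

local maximum

The Hessian of h is constant: H = [[-6, 4], [4, -6]].
det(H) = (-6)·(-6) − 4² = 20.
det(H) > 0 and tr(H) = -12 < 0, so H is negative definite and the point is a local maximum.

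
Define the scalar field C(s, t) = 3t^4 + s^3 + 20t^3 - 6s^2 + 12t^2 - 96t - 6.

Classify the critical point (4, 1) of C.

The mixed partial ∂²C/∂s∂t is 0, so the Hessian at any point is diag(C_ss, C_tt) = diag(6(s - 2), 12(3t^2 + 10t + 2)).
At (4, 1): H = diag(12, 180).
Both eigenvalues are positive, so H is positive definite: a local minimum.

local minimum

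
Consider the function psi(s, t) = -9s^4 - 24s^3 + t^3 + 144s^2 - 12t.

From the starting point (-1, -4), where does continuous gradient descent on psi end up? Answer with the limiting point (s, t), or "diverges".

psi is separable, so gradient descent decouples: s follows -∂psi/∂s, t follows -∂psi/∂t.
∂psi/∂s = -36s(s - 2)(s + 4); at s=-1 this is -324, so s increases.
∂psi/∂t = 3(t - 2)(t + 2); at t=-4 this is 36, so t decreases.
The t-coordinate has no critical point in that direction and runs off to infinity.

diverges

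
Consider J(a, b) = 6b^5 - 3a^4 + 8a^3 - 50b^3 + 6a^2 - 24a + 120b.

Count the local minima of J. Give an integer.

2

J separates as a function of a plus a function of b, so ∇J=0 decouples.
∂J/∂a = -12(a - 2)(a - 1)(a + 1) = 0 at a ∈ {-1, 1, 2}; ∂J/∂b = 30(b - 2)(b - 1)(b + 1)(b + 2) = 0 at b ∈ {-2, -1, 1, 2}.
The Hessian is diagonal: diag(J_aa, J_bb). Second derivatives: J_aa(-1)=-72, J_aa(1)=24, J_aa(2)=-36; J_bb(-2)=-360, J_bb(-1)=180, J_bb(1)=-180, J_bb(2)=360.
Local minima occur where both diagonal entries positive: (1, -1), (1, 2). Count: 2.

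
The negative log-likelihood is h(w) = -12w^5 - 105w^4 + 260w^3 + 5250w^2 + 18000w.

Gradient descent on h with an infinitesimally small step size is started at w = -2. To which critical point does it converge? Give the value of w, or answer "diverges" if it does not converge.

h'(w) = -60(w - 5)(w + 3)(w + 4)(w + 5), so h'(-2) = 2520.
Gradient descent moves in the -h' direction, i.e. w is decreasing.
The nearest critical point in that direction is w = -3, where h'' = 960 > 0 (a local minimum). The iterate converges there.

-3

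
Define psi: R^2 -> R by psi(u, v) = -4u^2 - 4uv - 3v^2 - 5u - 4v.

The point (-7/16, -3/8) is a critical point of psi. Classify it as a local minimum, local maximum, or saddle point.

The Hessian of psi is constant: H = [[-8, -4], [-4, -6]].
det(H) = (-8)·(-6) − (-4)² = 32.
det(H) > 0 and tr(H) = -14 < 0, so H is negative definite and the point is a local maximum.

local maximum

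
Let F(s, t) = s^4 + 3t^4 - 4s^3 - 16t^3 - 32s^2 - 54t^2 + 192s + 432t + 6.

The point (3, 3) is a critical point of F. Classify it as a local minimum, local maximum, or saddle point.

The mixed partial ∂²F/∂s∂t is 0, so the Hessian at any point is diag(F_ss, F_tt) = diag(4(3s^2 - 6s - 16), 12(3t^2 - 8t - 9)).
At (3, 3): H = diag(-28, -72).
Both eigenvalues are negative, so H is negative definite: a local maximum.

local maximum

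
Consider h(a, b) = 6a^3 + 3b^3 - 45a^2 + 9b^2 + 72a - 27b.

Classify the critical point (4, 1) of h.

local minimum

The mixed partial ∂²h/∂a∂b is 0, so the Hessian at any point is diag(h_aa, h_bb) = diag(18(2a - 5), 18(b + 1)).
At (4, 1): H = diag(54, 36).
Both eigenvalues are positive, so H is positive definite: a local minimum.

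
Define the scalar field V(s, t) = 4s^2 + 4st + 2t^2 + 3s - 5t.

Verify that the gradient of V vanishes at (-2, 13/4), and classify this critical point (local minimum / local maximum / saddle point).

local minimum

∇V = (8s + 4t + 3, 4s + 4t - 5); substituting (-2, 13/4) gives ∇V = (0, 0), so (-2, 13/4) is indeed a critical point.
The Hessian of V is constant: H = [[8, 4], [4, 4]].
det(H) = 8·4 − 4² = 16.
det(H) > 0 and tr(H) = 12 > 0, so H is positive definite and the point is a local minimum.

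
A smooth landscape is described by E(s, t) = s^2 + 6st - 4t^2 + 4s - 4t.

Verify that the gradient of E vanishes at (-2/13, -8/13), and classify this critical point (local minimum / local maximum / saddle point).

saddle point

∇E = (2s + 6t + 4, 6s - 8t - 4); substituting (-2/13, -8/13) gives ∇E = (0, 0), so (-2/13, -8/13) is indeed a critical point.
The Hessian of E is constant: H = [[2, 6], [6, -8]].
det(H) = 2·(-8) − 6² = -52.
Since det(H) < 0, H is indefinite and the critical point is a saddle point.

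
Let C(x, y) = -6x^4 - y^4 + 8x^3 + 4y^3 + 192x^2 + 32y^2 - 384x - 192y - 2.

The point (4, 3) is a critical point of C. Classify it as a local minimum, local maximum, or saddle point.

saddle point

The mixed partial ∂²C/∂x∂y is 0, so the Hessian at any point is diag(C_xx, C_yy) = diag(24(-3x^2 + 2x + 16), 4(-3y^2 + 6y + 16)).
At (4, 3): H = diag(-576, 28).
The eigenvalues have opposite signs, so H is indefinite: a saddle point.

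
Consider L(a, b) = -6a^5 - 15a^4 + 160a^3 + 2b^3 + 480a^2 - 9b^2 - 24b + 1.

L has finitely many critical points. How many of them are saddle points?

4

L separates as a function of a plus a function of b, so ∇L=0 decouples.
∂L/∂a = -30a(a - 4)(a + 2)(a + 4) = 0 at a ∈ {-4, -2, 0, 4}; ∂L/∂b = 6(b - 4)(b + 1) = 0 at b ∈ {-1, 4}.
The Hessian is diagonal: diag(L_aa, L_bb). Second derivatives: L_aa(-4)=1920, L_aa(-2)=-720, L_aa(0)=960, L_aa(4)=-5760; L_bb(-1)=-30, L_bb(4)=30.
Saddle points occur where the two diagonal entries have opposite signs: (-4, -1), (-2, 4), (0, -1), (4, 4). Count: 4.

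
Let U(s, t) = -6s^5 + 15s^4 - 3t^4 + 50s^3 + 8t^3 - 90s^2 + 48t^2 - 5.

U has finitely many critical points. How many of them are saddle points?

6

U separates as a function of s plus a function of t, so ∇U=0 decouples.
∂U/∂s = -30s(s - 3)(s - 1)(s + 2) = 0 at s ∈ {-2, 0, 1, 3}; ∂U/∂t = -12t(t - 4)(t + 2) = 0 at t ∈ {-2, 0, 4}.
The Hessian is diagonal: diag(U_ss, U_tt). Second derivatives: U_ss(-2)=900, U_ss(0)=-180, U_ss(1)=180, U_ss(3)=-900; U_tt(-2)=-144, U_tt(0)=96, U_tt(4)=-288.
Saddle points occur where the two diagonal entries have opposite signs: (-2, -2), (-2, 4), (0, 0), (1, -2), (1, 4), (3, 0). Count: 6.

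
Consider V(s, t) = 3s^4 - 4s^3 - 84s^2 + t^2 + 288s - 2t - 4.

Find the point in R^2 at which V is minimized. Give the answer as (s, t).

V(s,t) separates as P(s) + Q(t) − 4, so its minimum is min P + min Q − 4.
P'(s) = 12(s - 3)(s - 2)(s + 4) vanishes at s ∈ {-4, 2, 3}; Q'(t) = 2(t - 1) vanishes at t ∈ {1}.
Local minima of P (where P''>0): P(-4)=-1472, P(3)=243. Local minima of Q: Q(1)=-1.
So the global minimum of V is P(-4) + Q(1) − 4 = -1472 − 1 − 4 = -1477, attained at (-4, 1).

(-4, 1)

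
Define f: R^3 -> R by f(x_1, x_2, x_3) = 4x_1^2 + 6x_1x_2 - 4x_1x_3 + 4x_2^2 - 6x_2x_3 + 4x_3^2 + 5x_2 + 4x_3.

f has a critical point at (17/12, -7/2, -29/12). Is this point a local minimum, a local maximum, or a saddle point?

The Hessian is constant: H = [[8, 6, -4], [6, 8, -6], [-4, -6, 8]].
Leading principal minors: Δ₁ = 8, Δ₂ = 28, Δ₃ = 96.
All leading minors are positive, so H is positive definite: a local minimum.

local minimum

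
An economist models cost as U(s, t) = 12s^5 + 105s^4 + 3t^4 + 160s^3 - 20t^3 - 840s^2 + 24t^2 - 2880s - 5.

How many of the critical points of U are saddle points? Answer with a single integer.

6

U separates as a function of s plus a function of t, so ∇U=0 decouples.
∂U/∂s = 60(s - 2)(s + 2)(s + 3)(s + 4) = 0 at s ∈ {-4, -3, -2, 2}; ∂U/∂t = 12t(t - 4)(t - 1) = 0 at t ∈ {0, 1, 4}.
The Hessian is diagonal: diag(U_ss, U_tt). Second derivatives: U_ss(-4)=-720, U_ss(-3)=300, U_ss(-2)=-480, U_ss(2)=7200; U_tt(0)=48, U_tt(1)=-36, U_tt(4)=144.
Saddle points occur where the two diagonal entries have opposite signs: (-4, 0), (-4, 4), (-3, 1), (-2, 0), (-2, 4), (2, 1). Count: 6.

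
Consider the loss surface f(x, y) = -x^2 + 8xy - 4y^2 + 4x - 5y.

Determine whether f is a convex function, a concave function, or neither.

neither

f is quadratic, so its Hessian is the constant matrix H = [[-2, 8], [8, -8]].
det(H) = -48, tr(H) = -10.
det(H) < 0, so H is indefinite: neither convex nor concave.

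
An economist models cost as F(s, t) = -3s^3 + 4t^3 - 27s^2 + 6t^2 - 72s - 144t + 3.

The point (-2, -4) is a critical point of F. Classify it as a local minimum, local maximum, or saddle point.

local maximum

The mixed partial ∂²F/∂s∂t is 0, so the Hessian at any point is diag(F_ss, F_tt) = diag(-18(s + 3), 12(2t + 1)).
At (-2, -4): H = diag(-18, -84).
Both eigenvalues are negative, so H is negative definite: a local maximum.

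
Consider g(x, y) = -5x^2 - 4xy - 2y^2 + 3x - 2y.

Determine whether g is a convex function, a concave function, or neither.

concave

g is quadratic, so its Hessian is the constant matrix H = [[-10, -4], [-4, -4]].
det(H) = 24, tr(H) = -14.
det(H) > 0 and tr(H) < 0, so H is negative definite everywhere: concave.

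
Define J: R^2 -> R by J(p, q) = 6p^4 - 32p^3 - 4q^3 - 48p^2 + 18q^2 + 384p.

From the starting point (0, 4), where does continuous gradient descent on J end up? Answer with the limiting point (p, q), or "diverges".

diverges

J is separable, so gradient descent decouples: p follows -∂J/∂p, q follows -∂J/∂q.
∂J/∂p = 24(p - 4)(p - 2)(p + 2); at p=0 this is 384, so p decreases.
∂J/∂q = -12q(q - 3); at q=4 this is -48, so q increases.
The q-coordinate has no critical point in that direction and runs off to infinity.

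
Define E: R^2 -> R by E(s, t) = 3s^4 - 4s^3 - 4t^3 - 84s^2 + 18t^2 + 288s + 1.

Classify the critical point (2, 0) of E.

saddle point

The mixed partial ∂²E/∂s∂t is 0, so the Hessian at any point is diag(E_ss, E_tt) = diag(12(3s^2 - 2s - 14), 12(-2t + 3)).
At (2, 0): H = diag(-72, 36).
The eigenvalues have opposite signs, so H is indefinite: a saddle point.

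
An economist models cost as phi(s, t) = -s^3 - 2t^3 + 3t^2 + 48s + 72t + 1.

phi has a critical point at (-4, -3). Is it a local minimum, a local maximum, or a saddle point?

The mixed partial ∂²phi/∂s∂t is 0, so the Hessian at any point is diag(phi_ss, phi_tt) = diag(-6s, 6(-2t + 1)).
At (-4, -3): H = diag(24, 42).
Both eigenvalues are positive, so H is positive definite: a local minimum.

local minimum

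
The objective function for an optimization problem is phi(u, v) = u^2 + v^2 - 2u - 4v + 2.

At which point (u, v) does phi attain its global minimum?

phi(u,v) separates as P(u) + Q(v) + 2, so its minimum is min P + min Q + 2.
P'(u) = 2u - 2 vanishes at u ∈ {1}; Q'(v) = 2v - 4 vanishes at v ∈ {2}.
Local minima of P (where P''>0): P(1)=-1. Local minima of Q: Q(2)=-4.
So the global minimum of phi is P(1) + Q(2) + 2 = -1 − 4 + 2 = -3, attained at (1, 2).

(1, 2)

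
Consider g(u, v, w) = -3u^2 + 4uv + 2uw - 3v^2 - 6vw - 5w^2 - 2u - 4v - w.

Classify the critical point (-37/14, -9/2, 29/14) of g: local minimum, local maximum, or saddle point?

The Hessian is constant: H = [[-6, 4, 2], [4, -6, -6], [2, -6, -10]].
Leading principal minors: Δ₁ = -6, Δ₂ = 20, Δ₃ = -56.
The minors alternate sign starting negative (−, +, −), so H is negative definite: a local maximum.

local maximum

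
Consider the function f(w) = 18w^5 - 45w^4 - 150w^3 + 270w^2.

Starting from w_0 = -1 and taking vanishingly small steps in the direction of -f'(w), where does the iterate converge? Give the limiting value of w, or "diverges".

f'(w) = 90w(w - 3)(w - 1)(w + 2), so f'(-1) = -720.
Gradient descent moves in the -f' direction, i.e. w is increasing.
The nearest critical point in that direction is w = 0, where f'' = 540 > 0 (a local minimum). The iterate converges there.

0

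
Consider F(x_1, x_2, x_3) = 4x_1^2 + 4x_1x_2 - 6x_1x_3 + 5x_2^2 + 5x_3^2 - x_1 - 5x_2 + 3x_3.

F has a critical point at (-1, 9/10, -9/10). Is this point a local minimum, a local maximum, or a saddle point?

The Hessian is constant: H = [[8, 4, -6], [4, 10, 0], [-6, 0, 10]].
Leading principal minors: Δ₁ = 8, Δ₂ = 64, Δ₃ = 280.
All leading minors are positive, so H is positive definite: a local minimum.

local minimum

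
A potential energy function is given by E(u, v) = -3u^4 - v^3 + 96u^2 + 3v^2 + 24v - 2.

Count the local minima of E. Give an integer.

1

E separates as a function of u plus a function of v, so ∇E=0 decouples.
∂E/∂u = -12u(u - 4)(u + 4) = 0 at u ∈ {-4, 0, 4}; ∂E/∂v = -3(v - 4)(v + 2) = 0 at v ∈ {-2, 4}.
The Hessian is diagonal: diag(E_uu, E_vv). Second derivatives: E_uu(-4)=-384, E_uu(0)=192, E_uu(4)=-384; E_vv(-2)=18, E_vv(4)=-18.
Local minima occur where both diagonal entries positive: (0, -2). Count: 1.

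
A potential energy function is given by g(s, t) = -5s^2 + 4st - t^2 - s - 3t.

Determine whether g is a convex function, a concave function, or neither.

g is quadratic, so its Hessian is the constant matrix H = [[-10, 4], [4, -2]].
det(H) = 4, tr(H) = -12.
det(H) > 0 and tr(H) < 0, so H is negative definite everywhere: concave.

concave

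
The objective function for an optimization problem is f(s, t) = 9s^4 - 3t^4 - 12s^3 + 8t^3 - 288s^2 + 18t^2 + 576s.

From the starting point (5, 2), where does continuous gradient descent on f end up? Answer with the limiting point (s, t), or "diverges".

f is separable, so gradient descent decouples: s follows -∂f/∂s, t follows -∂f/∂t.
∂f/∂s = 36(s - 4)(s - 1)(s + 4); at s=5 this is 1296, so s decreases.
∂f/∂t = -12t(t - 3)(t + 1); at t=2 this is 72, so t decreases.
s converges to its nearest critical value 4 (a local min of the s-part); t converges to 0. The iterate converges to (4, 0).

(4, 0)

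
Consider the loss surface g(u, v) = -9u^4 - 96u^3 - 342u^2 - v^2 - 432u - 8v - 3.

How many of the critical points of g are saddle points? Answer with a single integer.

1

g separates as a function of u plus a function of v, so ∇g=0 decouples.
∂g/∂u = -36(u + 1)(u + 3)(u + 4) = 0 at u ∈ {-4, -3, -1}; ∂g/∂v = -2(v + 4) = 0 at v ∈ {-4}.
The Hessian is diagonal: diag(g_uu, g_vv). Second derivatives: g_uu(-4)=-108, g_uu(-3)=72, g_uu(-1)=-216; g_vv(-4)=-2.
Saddle points occur where the two diagonal entries have opposite signs: (-3, -4). Count: 1.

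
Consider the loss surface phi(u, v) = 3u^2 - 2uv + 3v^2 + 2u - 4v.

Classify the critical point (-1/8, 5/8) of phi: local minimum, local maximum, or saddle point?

The Hessian of phi is constant: H = [[6, -2], [-2, 6]].
det(H) = 6·6 − (-2)² = 32.
det(H) > 0 and tr(H) = 12 > 0, so H is positive definite and the point is a local minimum.

local minimum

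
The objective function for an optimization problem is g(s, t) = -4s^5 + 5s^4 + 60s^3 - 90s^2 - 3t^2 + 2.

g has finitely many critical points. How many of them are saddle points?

g separates as a function of s plus a function of t, so ∇g=0 decouples.
∂g/∂s = -20s(s - 3)(s - 1)(s + 3) = 0 at s ∈ {-3, 0, 1, 3}; ∂g/∂t = -6t = 0 at t ∈ {0}.
The Hessian is diagonal: diag(g_ss, g_tt). Second derivatives: g_ss(-3)=1440, g_ss(0)=-180, g_ss(1)=160, g_ss(3)=-720; g_tt(0)=-6.
Saddle points occur where the two diagonal entries have opposite signs: (-3, 0), (1, 0). Count: 2.

2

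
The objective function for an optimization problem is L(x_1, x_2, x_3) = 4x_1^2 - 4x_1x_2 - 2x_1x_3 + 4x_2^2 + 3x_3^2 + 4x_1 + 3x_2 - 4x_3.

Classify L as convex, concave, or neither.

L is quadratic, so its Hessian is the constant matrix H = [[8, -4, -2], [-4, 8, 0], [-2, 0, 6]].
Leading principal minors: 8, 48, 256.
All positive ⇒ H ≻ 0 ⇒ convex.

convex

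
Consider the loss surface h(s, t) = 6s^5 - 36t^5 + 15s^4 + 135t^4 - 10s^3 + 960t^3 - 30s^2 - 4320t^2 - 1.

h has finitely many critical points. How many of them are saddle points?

h separates as a function of s plus a function of t, so ∇h=0 decouples.
∂h/∂s = 30s(s - 1)(s + 1)(s + 2) = 0 at s ∈ {-2, -1, 0, 1}; ∂h/∂t = -180t(t - 4)(t - 3)(t + 4) = 0 at t ∈ {-4, 0, 3, 4}.
The Hessian is diagonal: diag(h_ss, h_tt). Second derivatives: h_ss(-2)=-180, h_ss(-1)=60, h_ss(0)=-60, h_ss(1)=180; h_tt(-4)=40320, h_tt(0)=-8640, h_tt(3)=3780, h_tt(4)=-5760.
Saddle points occur where the two diagonal entries have opposite signs: (-2, -4), (-2, 3), (-1, 0), (-1, 4), (0, -4), (0, 3), (1, 0), (1, 4). Count: 8.

8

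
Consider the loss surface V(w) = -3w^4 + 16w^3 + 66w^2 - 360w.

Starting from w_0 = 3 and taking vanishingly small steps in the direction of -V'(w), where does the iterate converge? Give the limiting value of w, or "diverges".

V'(w) = -12(w - 5)(w - 2)(w + 3), so V'(3) = 144.
Gradient descent moves in the -V' direction, i.e. w is decreasing.
The nearest critical point in that direction is w = 2, where V'' = 180 > 0 (a local minimum). The iterate converges there.

2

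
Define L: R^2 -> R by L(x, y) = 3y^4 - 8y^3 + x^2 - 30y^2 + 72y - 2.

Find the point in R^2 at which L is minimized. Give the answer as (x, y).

L(x,y) separates as P(x) + Q(y) − 2, so its minimum is min P + min Q − 2.
P'(x) = 2x vanishes at x ∈ {0}; Q'(y) = 12(y - 3)(y - 1)(y + 2) vanishes at y ∈ {-2, 1, 3}.
Local minima of P (where P''>0): P(0)=0. Local minima of Q: Q(-2)=-152, Q(3)=-27.
So the global minimum of L is P(0) + Q(-2) − 2 = 0 − 152 − 2 = -154, attained at (0, -2).

(0, -2)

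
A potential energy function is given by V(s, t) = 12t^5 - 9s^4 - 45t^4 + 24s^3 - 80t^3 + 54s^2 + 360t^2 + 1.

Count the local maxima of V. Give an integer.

V separates as a function of s plus a function of t, so ∇V=0 decouples.
∂V/∂s = -36s(s - 3)(s + 1) = 0 at s ∈ {-1, 0, 3}; ∂V/∂t = 60t(t - 3)(t - 2)(t + 2) = 0 at t ∈ {-2, 0, 2, 3}.
The Hessian is diagonal: diag(V_ss, V_tt). Second derivatives: V_ss(-1)=-144, V_ss(0)=108, V_ss(3)=-432; V_tt(-2)=-2400, V_tt(0)=720, V_tt(2)=-480, V_tt(3)=900.
Local maxima occur where both diagonal entries negative: (-1, -2), (-1, 2), (3, -2), (3, 2). Count: 4.

4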